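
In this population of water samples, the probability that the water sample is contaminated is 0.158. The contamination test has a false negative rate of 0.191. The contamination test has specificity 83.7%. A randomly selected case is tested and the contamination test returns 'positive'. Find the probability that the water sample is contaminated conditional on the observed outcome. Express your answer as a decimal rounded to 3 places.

P(H | E) ≈ 0.482

Let H be the event that the water sample is contaminated. P(H) = 0.158, so P(¬H) = 0.842. With E the 'positive' result, P(E|H) = 0.809 and P(E|¬H) = 0.163.
P(E) = 0.809·0.158 + 0.163·0.842 = 0.12782 + 0.13725 = 0.26507.
By Bayes' theorem, P(H|E) = 0.12782 / 0.26507 = 0.482.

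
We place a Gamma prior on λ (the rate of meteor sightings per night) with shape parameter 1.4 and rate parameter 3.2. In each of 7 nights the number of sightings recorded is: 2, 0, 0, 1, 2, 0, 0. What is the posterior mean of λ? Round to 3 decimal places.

Total count ∑xᵢ = 5 over n = 7 nights.
Gamma is conjugate to the Poisson likelihood: posterior is Gamma(shape = 1.4+5 = 6.4, rate = 3.2+7 = 10.2).
E[λ | data] = 6.4/10.2 = 0.627.

Posterior mean ≈ 0.627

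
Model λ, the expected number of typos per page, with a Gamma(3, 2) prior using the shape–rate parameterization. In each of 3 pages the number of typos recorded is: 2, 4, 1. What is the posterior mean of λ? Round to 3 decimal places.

Total count ∑xᵢ = 7 over n = 3 pages.
Gamma is conjugate to the Poisson likelihood: posterior is Gamma(shape = 3+7 = 10, rate = 2+3 = 5).
Posterior mean = shape/rate = 10/5 = 2.000.

Posterior mean ≈ 2.000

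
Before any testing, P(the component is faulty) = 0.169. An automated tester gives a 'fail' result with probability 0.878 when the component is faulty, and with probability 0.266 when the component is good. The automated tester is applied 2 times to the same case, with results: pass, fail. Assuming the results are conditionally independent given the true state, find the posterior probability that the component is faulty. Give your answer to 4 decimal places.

Posterior P(H) ≈ 0.1004

With H the event that the component is faulty, the joint likelihood of the observed sequence is P(data|H) = 0.122·0.878 = 0.10712 and P(data|¬H) = 0.734·0.266 = 0.19524.
Bayes: P(H|data) = 0.169·0.10712 / (0.169·0.10712 + 0.831·0.19524) = 0.018103/0.18035 = 0.1004.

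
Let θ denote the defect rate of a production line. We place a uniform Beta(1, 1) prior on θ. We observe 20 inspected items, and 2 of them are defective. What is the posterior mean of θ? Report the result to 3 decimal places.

Posterior mean ≈ 0.136

Observing 2 successes and 18 failures updates Beta(1, 1) by adding the success and failure counts to the two shape parameters: α = 1+2 = 3, β = 1+18 = 19.
E[θ | data] = 3/(3+19) = 0.136.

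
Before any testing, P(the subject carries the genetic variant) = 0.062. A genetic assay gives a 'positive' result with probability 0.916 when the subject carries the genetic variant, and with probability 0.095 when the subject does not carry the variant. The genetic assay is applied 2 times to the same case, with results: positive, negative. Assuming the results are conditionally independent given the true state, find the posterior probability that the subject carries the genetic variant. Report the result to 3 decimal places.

Posterior P(H) ≈ 0.056

Let H be the event that the subject carries the genetic variant; start with P(H) = 0.062. P('positive'|H) = 0.916, P('positive'|¬H) = 0.095.
Update on result 1 ('positive'): P(H) ← 0.916·0.0620 / (0.916·0.0620 + 0.095·0.9380) = 0.056792/0.14590 = 0.3892.
Update on result 2 ('negative'): P(H) ← 0.084·0.3892 / (0.084·0.3892 + 0.905·0.6108) = 0.032697/0.58543 = 0.0559.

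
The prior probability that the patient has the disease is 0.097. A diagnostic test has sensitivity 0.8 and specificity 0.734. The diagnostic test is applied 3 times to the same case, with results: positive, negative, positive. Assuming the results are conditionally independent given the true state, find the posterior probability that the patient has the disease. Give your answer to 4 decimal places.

Posterior P(H) ≈ 0.2093

Let H be the event that the patient has the disease; start with P(H) = 0.097. P('positive'|H) = 0.8, P('positive'|¬H) = 0.266.
Update on result 1 ('positive'): P(H) ← 0.8·0.0970 / (0.8·0.0970 + 0.266·0.9030) = 0.077600/0.31780 = 0.2442.
Update on result 2 ('negative'): P(H) ← 0.2·0.2442 / (0.2·0.2442 + 0.734·0.7558) = 0.048836/0.60361 = 0.0809.
Update on result 3 ('positive'): P(H) ← 0.8·0.0809 / (0.8·0.0809 + 0.266·0.9191) = 0.064726/0.30920 = 0.2093.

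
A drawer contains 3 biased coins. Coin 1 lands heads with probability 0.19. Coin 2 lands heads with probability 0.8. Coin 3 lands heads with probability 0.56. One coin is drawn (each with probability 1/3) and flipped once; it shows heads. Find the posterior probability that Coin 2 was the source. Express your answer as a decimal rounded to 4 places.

Posterior probability ≈ 0.5161

Tabulate prior·likelihood by source: [1] prior 0.333333, lik 0.19, product 0.06333; [2] prior 0.333333, lik 0.8, product 0.2667; [3] prior 0.333333, lik 0.56, product 0.1867.
Normalizing constant = 0.51667; the posterior for Coin 2 is its product over the sum, 0.2667/0.51667 = 0.5161.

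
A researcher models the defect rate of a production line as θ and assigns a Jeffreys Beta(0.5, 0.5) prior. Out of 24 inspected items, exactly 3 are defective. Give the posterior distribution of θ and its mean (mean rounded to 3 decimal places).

The binomial likelihood is conjugate to the Beta prior: with 3 successes and 21 failures, the posterior is Beta(0.5+3, 0.5+21) = Beta(3.5, 21.5).
E[θ | data] = 3.5/(3.5+21.5) = 0.140.

Posterior: Beta(3.5, 21.5); mean ≈ 0.140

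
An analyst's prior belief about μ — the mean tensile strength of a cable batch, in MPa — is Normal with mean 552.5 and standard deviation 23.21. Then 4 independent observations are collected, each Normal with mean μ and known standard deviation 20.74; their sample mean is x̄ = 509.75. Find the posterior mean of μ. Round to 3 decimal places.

Prior precision 1/τ₀² = 1/23.21² = 0.00185631; data precision n/σ² = 4/20.74² = 0.00929913.
Posterior precision = 0.00185631 + 0.00929913 = 0.0111554.
Posterior mean = (0.00185631·552.5 + 0.00929913·509.75) / 0.0111554 = 516.864.

Posterior mean ≈ 516.864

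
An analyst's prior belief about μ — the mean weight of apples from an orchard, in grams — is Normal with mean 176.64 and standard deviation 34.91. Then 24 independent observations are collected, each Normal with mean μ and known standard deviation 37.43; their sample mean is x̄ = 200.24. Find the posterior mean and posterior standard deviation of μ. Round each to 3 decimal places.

Posterior mean ≈ 199.161; posterior SD ≈ 7.464

With known σ, the Normal prior is conjugate. Weight on the data is w = (n/σ²)/(n/σ² + 1/τ₀²) = 0.0171306/(0.0171306+0.00082054) = 0.95429.
Posterior mean = w·x̄ + (1−w)·μ₀ = 0.95429·200.24 + 0.045710·176.64 = 199.161. Posterior variance = 1/(0.0171306+0.00082054) = 55.7069, so SD = 7.464.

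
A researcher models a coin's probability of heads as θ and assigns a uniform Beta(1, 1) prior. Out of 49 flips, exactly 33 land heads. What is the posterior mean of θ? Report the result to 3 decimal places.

Observing 33 successes and 16 failures updates Beta(1, 1) by adding the success and failure counts to the two shape parameters: α = 1+33 = 34, β = 1+16 = 17.
E[θ | data] = 34/(34+17) = 0.667.

Posterior mean ≈ 0.667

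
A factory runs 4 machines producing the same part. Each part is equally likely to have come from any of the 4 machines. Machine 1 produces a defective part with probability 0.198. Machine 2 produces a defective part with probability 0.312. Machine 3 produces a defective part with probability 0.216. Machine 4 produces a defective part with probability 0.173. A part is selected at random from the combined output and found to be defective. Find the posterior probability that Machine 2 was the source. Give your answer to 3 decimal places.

P(defective|M1) = 0.198; P(defective|M2) = 0.312; P(defective|M3) = 0.216; P(defective|M4) = 0.173.
Prior × likelihood for each source: 0.25·0.198=0.04950, 0.25·0.312=0.07800, 0.25·0.216=0.05400, 0.25·0.173=0.04325. Summing gives P(defective) = 0.22475.
P(Machine 2 | defective) = 0.07800 / 0.22475 = 0.347.

Posterior probability ≈ 0.347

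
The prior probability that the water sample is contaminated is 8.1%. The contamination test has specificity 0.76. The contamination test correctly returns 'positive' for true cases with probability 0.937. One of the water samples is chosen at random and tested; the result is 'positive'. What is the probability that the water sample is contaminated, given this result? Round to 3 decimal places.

P(H | E) ≈ 0.256

Let H be the event that the water sample is contaminated. P(H) = 0.081, so P(¬H) = 0.919. With E the 'positive' result, P(E|H) = 0.937 and P(E|¬H) = 0.24.
P(E) = 0.937·0.081 + 0.24·0.919 = 0.075897 + 0.22056 = 0.29646.
By Bayes' theorem, P(H|E) = 0.075897 / 0.29646 = 0.256.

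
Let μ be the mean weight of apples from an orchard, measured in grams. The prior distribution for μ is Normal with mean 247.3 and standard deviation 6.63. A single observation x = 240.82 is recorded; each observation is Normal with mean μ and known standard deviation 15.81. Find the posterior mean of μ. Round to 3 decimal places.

Posterior mean ≈ 246.331

Prior precision 1/τ₀² = 1/6.63² = 0.0227496; data precision n/σ² = 1/15.81² = 0.00400070.
Posterior precision = 0.0227496 + 0.00400070 = 0.0267503.
Posterior mean = (0.0227496·247.3 + 0.00400070·240.82) / 0.0267503 = 246.331.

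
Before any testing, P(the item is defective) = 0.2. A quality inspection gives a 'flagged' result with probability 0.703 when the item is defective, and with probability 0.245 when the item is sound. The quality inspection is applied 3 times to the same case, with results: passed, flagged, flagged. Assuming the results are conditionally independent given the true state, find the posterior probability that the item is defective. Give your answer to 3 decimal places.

Posterior P(H) ≈ 0.447

With H the event that the item is defective, the joint likelihood of the observed sequence is P(data|H) = 0.297·0.703·0.703 = 0.14678 and P(data|¬H) = 0.755·0.245·0.245 = 0.045319.
Bayes: P(H|data) = 0.2·0.14678 / (0.2·0.14678 + 0.8·0.045319) = 0.029356/0.065611 = 0.4474.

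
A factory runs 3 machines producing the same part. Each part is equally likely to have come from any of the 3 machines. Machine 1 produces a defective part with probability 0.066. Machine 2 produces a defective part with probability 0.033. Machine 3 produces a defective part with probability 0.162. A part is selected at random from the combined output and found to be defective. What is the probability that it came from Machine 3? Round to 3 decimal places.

Tabulate prior·likelihood by source: [1] prior 0.333333, lik 0.066, product 0.02200; [2] prior 0.333333, lik 0.033, product 0.01100; [3] prior 0.333333, lik 0.162, product 0.05400.
Normalizing constant = 0.087000; the posterior for Machine 3 is its product over the sum, 0.05400/0.087000 = 0.621.

Posterior probability ≈ 0.621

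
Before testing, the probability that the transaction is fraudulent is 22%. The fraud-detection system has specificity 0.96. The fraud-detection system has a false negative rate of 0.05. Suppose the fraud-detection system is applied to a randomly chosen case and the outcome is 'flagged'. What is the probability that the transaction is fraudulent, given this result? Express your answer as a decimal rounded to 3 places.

P(H | E) ≈ 0.870

Let H be the event that the transaction is fraudulent. P(H) = 0.22, so P(¬H) = 0.78. With E the 'flagged' result, P(E|H) = 0.95 and P(E|¬H) = 0.04.
P(E) = 0.95·0.22 + 0.04·0.78 = 0.20900 + 0.031200 = 0.24020.
By Bayes' theorem, P(H|E) = 0.20900 / 0.24020 = 0.870.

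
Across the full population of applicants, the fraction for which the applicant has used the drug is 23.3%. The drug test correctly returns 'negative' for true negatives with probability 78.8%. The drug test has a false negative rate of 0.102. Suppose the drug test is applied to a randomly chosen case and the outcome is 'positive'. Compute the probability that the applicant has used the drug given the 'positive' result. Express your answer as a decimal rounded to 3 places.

P(H | E) ≈ 0.563

Let H be the event that the applicant has used the drug. P(H) = 0.233, so P(¬H) = 0.767. With E the 'positive' result, P(E|H) = 0.898 and P(E|¬H) = 0.212.
P(E) = 0.898·0.233 + 0.212·0.767 = 0.20923 + 0.16260 = 0.37184.
By Bayes' theorem, P(H|E) = 0.20923 / 0.37184 = 0.563.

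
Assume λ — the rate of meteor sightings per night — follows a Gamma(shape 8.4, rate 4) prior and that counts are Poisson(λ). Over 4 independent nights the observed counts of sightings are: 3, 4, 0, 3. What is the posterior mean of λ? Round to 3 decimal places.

Posterior mean ≈ 2.300

Total count ∑xᵢ = 10 over n = 4 nights.
Gamma is conjugate to the Poisson likelihood: posterior is Gamma(shape = 8.4+10 = 18.4, rate = 4+4 = 8).
Posterior mean = shape/rate = 18.4/8 = 2.300.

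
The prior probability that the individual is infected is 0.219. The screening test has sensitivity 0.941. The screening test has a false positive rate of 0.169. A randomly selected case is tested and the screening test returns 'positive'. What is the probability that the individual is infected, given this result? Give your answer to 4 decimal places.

Write H for 'the individual is infected'. Prior odds H:¬H = 0.219/0.781 = 0.28041. For the 'positive' outcome, the likelihood ratio is 0.941/0.169 = 5.5680.
Posterior odds = 0.28041 × 5.5680 = 1.5613, so P(H|E) = 1.5613/(1+1.5613) = 0.6096.

P(H | E) ≈ 0.6096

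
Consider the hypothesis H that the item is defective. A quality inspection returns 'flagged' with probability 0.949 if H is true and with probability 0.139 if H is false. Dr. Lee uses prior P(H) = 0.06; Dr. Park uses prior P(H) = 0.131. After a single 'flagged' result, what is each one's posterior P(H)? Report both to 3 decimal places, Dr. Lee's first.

Dr. Lee: 0.304; Dr. Park: 0.507

The likelihood ratio for a 'flagged' result is 0.949/0.139 = 6.8273.
Dr. Lee: prior odds 0.06/0.94 = 0.063830; posterior odds 0.43579; posterior probability 0.304.
Dr. Park: prior odds 0.131/0.869 = 0.15075; posterior odds 1.0292; posterior probability 0.507.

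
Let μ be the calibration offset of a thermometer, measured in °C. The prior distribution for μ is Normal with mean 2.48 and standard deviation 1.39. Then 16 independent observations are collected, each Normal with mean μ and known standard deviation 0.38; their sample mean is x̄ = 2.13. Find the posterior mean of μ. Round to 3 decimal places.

Posterior mean ≈ 2.132

Prior precision 1/τ₀² = 1/1.39² = 0.517572; data precision n/σ² = 16/0.38² = 110.803.
Posterior precision = 0.517572 + 110.803 = 111.321.
Posterior mean = (0.517572·2.48 + 110.803·2.13) / 111.321 = 2.132.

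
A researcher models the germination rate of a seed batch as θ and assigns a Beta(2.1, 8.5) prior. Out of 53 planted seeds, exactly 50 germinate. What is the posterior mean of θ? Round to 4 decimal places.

Observing 50 successes and 3 failures updates Beta(2.1, 8.5) by adding the success and failure counts to the two shape parameters: α = 2.1+50 = 52.1, β = 8.5+3 = 11.5.
E[θ | data] = 52.1/(52.1+11.5) = 0.8192.

Posterior mean ≈ 0.8192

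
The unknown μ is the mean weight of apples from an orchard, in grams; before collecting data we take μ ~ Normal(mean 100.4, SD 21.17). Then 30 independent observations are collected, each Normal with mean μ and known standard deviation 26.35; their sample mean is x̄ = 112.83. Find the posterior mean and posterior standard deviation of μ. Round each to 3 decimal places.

Prior precision 1/τ₀² = 1/21.17² = 0.00223130; data precision n/σ² = 30/26.35² = 0.0432076.
Posterior precision = 0.00223130 + 0.0432076 = 0.0454389, giving posterior SD = 1/√0.0454389 = 4.691.
Posterior mean = (0.00223130·100.4 + 0.0432076·112.83) / 0.0454389 = 112.220.

Posterior mean ≈ 112.220; posterior SD ≈ 4.691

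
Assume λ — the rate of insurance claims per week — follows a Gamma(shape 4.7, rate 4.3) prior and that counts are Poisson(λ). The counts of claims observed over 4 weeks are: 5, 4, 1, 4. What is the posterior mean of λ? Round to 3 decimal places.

Posterior mean ≈ 2.253

The Poisson likelihood adds the total count to the shape and the number of exposure periods to the rate. Here ∑xᵢ = 14 and n = 4, so shape 4.7→18.7 and rate 4.3→8.3.
Posterior mean = shape/rate = 18.7/8.3 = 2.253.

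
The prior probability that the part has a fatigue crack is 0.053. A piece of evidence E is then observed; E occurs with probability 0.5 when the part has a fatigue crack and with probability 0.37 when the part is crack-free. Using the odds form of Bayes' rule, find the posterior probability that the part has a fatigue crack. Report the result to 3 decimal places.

Posterior probability ≈ 0.070

Prior odds = 0.053/(1−0.053) = 0.055966.
Likelihood ratio for E = 0.5/0.37 = 1.3514.
Posterior odds = prior odds × LR = 0.075630.
Posterior probability = odds/(1+odds) = 0.075630/1.0756 = 0.070.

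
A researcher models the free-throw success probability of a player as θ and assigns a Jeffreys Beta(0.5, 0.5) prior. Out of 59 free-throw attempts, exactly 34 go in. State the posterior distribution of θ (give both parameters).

Posterior: Beta(34.5, 25.5)

Observing 34 successes and 25 failures updates Beta(0.5, 0.5) by adding the success and failure counts to the two shape parameters: α = 0.5+34 = 34.5, β = 0.5+25 = 25.5.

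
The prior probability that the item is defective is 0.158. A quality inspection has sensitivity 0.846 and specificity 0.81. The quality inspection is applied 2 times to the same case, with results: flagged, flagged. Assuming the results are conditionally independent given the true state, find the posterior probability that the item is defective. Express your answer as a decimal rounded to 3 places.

Posterior P(H) ≈ 0.788

With H the event that the item is defective, the joint likelihood of the observed sequence is P(data|H) = 0.846·0.846 = 0.71572 and P(data|¬H) = 0.19·0.19 = 0.036100.
Bayes: P(H|data) = 0.158·0.71572 / (0.158·0.71572 + 0.842·0.036100) = 0.11308/0.14348 = 0.7881.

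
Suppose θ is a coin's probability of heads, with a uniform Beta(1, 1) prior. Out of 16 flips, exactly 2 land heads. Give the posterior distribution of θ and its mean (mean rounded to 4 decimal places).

Posterior: Beta(3, 15); mean ≈ 0.1667

Observing 2 successes and 14 failures updates Beta(1, 1) by adding the success and failure counts to the two shape parameters: α = 1+2 = 3, β = 1+14 = 15.
Posterior mean = α/(α+β) = 3/18 = 0.1667.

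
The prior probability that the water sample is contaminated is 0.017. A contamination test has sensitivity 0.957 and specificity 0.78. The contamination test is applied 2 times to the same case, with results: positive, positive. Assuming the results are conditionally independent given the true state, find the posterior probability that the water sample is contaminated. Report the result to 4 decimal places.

Posterior P(H) ≈ 0.2466

With H the event that the water sample is contaminated, the joint likelihood of the observed sequence is P(data|H) = 0.957·0.957 = 0.91585 and P(data|¬H) = 0.22·0.22 = 0.048400.
Bayes: P(H|data) = 0.017·0.91585 / (0.017·0.91585 + 0.983·0.048400) = 0.015569/0.063147 = 0.2466.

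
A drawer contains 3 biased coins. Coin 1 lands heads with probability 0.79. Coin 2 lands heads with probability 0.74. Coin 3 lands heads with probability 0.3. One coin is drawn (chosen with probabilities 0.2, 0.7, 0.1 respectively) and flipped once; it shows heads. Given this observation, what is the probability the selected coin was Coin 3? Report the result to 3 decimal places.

Tabulate prior·likelihood by source: [1] prior 0.2, lik 0.79, product 0.1580; [2] prior 0.7, lik 0.74, product 0.5180; [3] prior 0.1, lik 0.3, product 0.03000.
Normalizing constant = 0.70600; the posterior for Coin 3 is its product over the sum, 0.03000/0.70600 = 0.042.

Posterior probability ≈ 0.042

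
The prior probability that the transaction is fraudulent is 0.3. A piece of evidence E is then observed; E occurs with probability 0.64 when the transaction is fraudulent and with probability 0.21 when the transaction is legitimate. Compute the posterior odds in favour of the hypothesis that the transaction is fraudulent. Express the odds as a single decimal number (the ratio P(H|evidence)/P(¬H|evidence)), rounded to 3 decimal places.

Prior odds = 0.3/(1−0.3) = 0.42857.
Likelihood ratio for E = 0.64/0.21 = 3.0476.
Posterior odds = prior odds × LR = 1.3061.

Posterior odds ≈ 1.306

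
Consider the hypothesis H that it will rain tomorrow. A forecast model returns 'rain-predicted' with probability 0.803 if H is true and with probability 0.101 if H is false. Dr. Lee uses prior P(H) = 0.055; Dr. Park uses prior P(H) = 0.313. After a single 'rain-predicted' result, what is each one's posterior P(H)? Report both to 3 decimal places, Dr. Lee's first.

Dr. Lee: 0.316; Dr. Park: 0.784

P('+'|H) = 0.803, P('+'|¬H) = 0.101.
Dr. Lee: numerator 0.803·0.055 = 0.044165; evidence = 0.044165+0.101·0.945 = 0.13961; posterior = 0.316.
Dr. Park: numerator 0.803·0.313 = 0.25134; evidence = 0.25134+0.101·0.687 = 0.32073; posterior = 0.784.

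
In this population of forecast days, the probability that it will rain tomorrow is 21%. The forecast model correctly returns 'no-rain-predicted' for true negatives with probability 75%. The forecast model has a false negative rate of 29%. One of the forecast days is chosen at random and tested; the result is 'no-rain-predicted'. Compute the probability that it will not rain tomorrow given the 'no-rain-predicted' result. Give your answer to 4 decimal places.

P(¬H | E) ≈ 0.9068

Let H be the event that it will rain tomorrow. P(H) = 0.21, so P(¬H) = 0.79. With E the 'no-rain-predicted' result, P(E|H) = 0.29 and P(E|¬H) = 0.75.
P(E) = 0.29·0.21 + 0.75·0.79 = 0.060900 + 0.59250 = 0.65340.
By Bayes' theorem, P(H|E) = 0.060900 / 0.65340 = 0.0932. Hence P(¬H|E) = 1 − 0.0932 = 0.9068.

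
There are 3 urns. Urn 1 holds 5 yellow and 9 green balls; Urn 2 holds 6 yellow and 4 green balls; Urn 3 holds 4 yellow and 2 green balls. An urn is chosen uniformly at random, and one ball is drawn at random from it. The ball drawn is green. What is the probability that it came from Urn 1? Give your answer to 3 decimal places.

Posterior probability ≈ 0.467

P(green|Urn 1) = 0.6429; P(green|Urn 2) = 0.4; P(green|Urn 3) = 0.3333.
Prior × likelihood for each source: 0.333333·0.6429=0.2143, 0.333333·0.4=0.1333, 0.333333·0.3333=0.1111. Summing gives P(green) = 0.45873.
P(Urn 1 | green) = 0.2143 / 0.45873 = 0.467.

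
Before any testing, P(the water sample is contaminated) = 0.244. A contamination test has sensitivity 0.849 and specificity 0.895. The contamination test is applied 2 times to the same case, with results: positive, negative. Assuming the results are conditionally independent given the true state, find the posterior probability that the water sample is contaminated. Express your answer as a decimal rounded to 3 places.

Let H be the event that the water sample is contaminated; start with P(H) = 0.244. P('positive'|H) = 0.849, P('positive'|¬H) = 0.105.
Update on result 1 ('positive'): P(H) ← 0.849·0.2440 / (0.849·0.2440 + 0.105·0.7560) = 0.20716/0.28654 = 0.7230.
Update on result 2 ('negative'): P(H) ← 0.151·0.7230 / (0.151·0.7230 + 0.895·0.2770) = 0.10917/0.35711 = 0.3057.

Posterior P(H) ≈ 0.306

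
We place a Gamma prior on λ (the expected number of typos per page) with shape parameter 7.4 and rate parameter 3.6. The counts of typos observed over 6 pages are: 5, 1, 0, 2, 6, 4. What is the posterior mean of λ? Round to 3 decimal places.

Total count ∑xᵢ = 18 over n = 6 pages.
Gamma is conjugate to the Poisson likelihood: posterior is Gamma(shape = 7.4+18 = 25.4, rate = 3.6+6 = 9.6).
E[λ | data] = 25.4/9.6 = 2.646.

Posterior mean ≈ 2.646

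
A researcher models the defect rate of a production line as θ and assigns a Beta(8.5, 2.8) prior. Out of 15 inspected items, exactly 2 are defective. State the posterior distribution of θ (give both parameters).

Observing 2 successes and 13 failures updates Beta(8.5, 2.8) by adding the success and failure counts to the two shape parameters: α = 8.5+2 = 10.5, β = 2.8+13 = 15.8.

Posterior: Beta(10.5, 15.8)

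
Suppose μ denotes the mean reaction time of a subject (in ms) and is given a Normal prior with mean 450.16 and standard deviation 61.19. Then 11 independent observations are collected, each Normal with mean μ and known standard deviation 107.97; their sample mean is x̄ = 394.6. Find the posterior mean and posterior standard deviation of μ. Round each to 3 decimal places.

Posterior mean ≈ 406.857; posterior SD ≈ 28.740

Prior precision 1/τ₀² = 1/61.19² = 0.00026708; data precision n/σ² = 11/107.97² = 0.00094360.
Posterior precision = 0.00026708 + 0.00094360 = 0.00121068, giving posterior SD = 1/√0.00121068 = 28.740.
Posterior mean = (0.00026708·450.16 + 0.00094360·394.6) / 0.00121068 = 406.857.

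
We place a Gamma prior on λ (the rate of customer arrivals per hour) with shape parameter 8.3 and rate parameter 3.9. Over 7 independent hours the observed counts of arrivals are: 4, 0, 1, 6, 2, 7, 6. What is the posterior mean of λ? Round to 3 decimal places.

The Poisson likelihood adds the total count to the shape and the number of exposure periods to the rate. Here ∑xᵢ = 26 and n = 7, so shape 8.3→34.3 and rate 3.9→10.9.
E[λ | data] = 34.3/10.9 = 3.147.

Posterior mean ≈ 3.147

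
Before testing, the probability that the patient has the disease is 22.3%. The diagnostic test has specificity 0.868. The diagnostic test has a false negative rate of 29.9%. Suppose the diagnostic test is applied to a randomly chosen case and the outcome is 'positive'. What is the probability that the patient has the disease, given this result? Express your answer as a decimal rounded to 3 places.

P(H | E) ≈ 0.604

Write H for 'the patient has the disease'. Prior odds H:¬H = 0.223/0.777 = 0.28700. For the 'positive' outcome, the likelihood ratio is 0.701/0.132 = 5.3106.
Posterior odds = 0.28700 × 5.3106 = 1.5242, so P(H|E) = 1.5242/(1+1.5242) = 0.604.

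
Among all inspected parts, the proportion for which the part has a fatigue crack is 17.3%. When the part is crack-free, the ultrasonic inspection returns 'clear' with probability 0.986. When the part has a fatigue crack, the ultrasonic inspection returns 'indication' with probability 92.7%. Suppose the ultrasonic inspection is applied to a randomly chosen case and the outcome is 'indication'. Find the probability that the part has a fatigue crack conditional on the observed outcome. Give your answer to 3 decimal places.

Write H for 'the part has a fatigue crack'. Prior odds H:¬H = 0.173/0.827 = 0.20919. For the 'indication' outcome, the likelihood ratio is 0.927/0.014 = 66.214.
Posterior odds = 0.20919 × 66.214 = 13.851, so P(H|E) = 13.851/(1+13.851) = 0.933.

P(H | E) ≈ 0.933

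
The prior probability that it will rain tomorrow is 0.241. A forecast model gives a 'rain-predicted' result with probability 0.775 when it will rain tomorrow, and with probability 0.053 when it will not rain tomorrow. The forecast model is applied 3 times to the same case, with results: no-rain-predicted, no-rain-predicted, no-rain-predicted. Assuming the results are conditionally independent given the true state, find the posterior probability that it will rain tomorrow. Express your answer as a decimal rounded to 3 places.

With H the event that it will rain tomorrow, the joint likelihood of the observed sequence is P(data|H) = 0.225·0.225·0.225 = 0.011391 and P(data|¬H) = 0.947·0.947·0.947 = 0.84928.
Bayes: P(H|data) = 0.241·0.011391 / (0.241·0.011391 + 0.759·0.84928) = 0.0027451/0.64735 = 0.0042.

Posterior P(H) ≈ 0.004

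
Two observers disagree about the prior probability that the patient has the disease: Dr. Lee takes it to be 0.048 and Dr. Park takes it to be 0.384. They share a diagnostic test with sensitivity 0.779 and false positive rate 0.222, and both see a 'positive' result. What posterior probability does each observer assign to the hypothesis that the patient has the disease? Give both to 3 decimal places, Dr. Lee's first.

Dr. Lee: 0.150; Dr. Park: 0.686

The likelihood ratio for a 'positive' result is 0.779/0.222 = 3.5090.
Dr. Lee: prior odds 0.048/0.952 = 0.050420; posterior odds 0.17692; posterior probability 0.150.
Dr. Park: prior odds 0.384/0.616 = 0.62338; posterior odds 2.1874; posterior probability 0.686.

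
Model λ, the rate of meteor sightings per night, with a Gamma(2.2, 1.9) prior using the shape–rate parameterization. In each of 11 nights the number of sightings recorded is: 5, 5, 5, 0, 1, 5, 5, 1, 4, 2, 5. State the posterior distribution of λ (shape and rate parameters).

Posterior: Gamma(shape=40.2, rate=12.9)

Total count ∑xᵢ = 38 over n = 11 nights.
Gamma is conjugate to the Poisson likelihood: posterior is Gamma(shape = 2.2+38 = 40.2, rate = 1.9+11 = 12.9).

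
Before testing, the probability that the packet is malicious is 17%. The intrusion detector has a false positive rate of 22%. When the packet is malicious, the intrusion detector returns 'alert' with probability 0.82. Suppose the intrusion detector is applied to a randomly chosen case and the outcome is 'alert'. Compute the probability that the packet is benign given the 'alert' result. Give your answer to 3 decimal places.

Write H for 'the packet is malicious'. Prior odds H:¬H = 0.17/0.83 = 0.20482. For the 'alert' outcome, the likelihood ratio is 0.82/0.22 = 3.7273.
Posterior odds = 0.20482 × 3.7273 = 0.76342, so P(H|E) = 0.76342/(1+0.76342) = 0.433. Then P(¬H|E) = 1 − 0.433 = 0.567.

P(¬H | E) ≈ 0.567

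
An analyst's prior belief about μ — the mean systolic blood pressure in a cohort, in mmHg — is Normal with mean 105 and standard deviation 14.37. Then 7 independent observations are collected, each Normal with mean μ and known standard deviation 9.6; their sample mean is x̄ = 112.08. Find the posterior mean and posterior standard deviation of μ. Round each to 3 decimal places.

With known σ, the Normal prior is conjugate. Weight on the data is w = (n/σ²)/(n/σ² + 1/τ₀²) = 0.0759549/(0.0759549+0.00484269) = 0.94006.
Posterior mean = w·x̄ + (1−w)·μ₀ = 0.94006·112.08 + 0.059936·105 = 111.656. Posterior variance = 1/(0.0759549+0.00484269) = 12.3766, so SD = 3.518.

Posterior mean ≈ 111.656; posterior SD ≈ 3.518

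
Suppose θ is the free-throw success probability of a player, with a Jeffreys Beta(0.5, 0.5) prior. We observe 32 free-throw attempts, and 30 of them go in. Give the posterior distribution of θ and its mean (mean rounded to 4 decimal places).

Posterior: Beta(30.5, 2.5); mean ≈ 0.9242

Observing 30 successes and 2 failures updates Beta(0.5, 0.5) by adding the success and failure counts to the two shape parameters: α = 0.5+30 = 30.5, β = 0.5+2 = 2.5.
Posterior mean = α/(α+β) = 30.5/33 = 0.9242.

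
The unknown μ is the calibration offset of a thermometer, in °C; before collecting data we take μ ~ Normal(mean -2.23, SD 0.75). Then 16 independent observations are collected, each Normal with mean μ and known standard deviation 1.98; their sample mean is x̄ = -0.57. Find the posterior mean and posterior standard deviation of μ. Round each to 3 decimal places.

With known σ, the Normal prior is conjugate. Weight on the data is w = (n/σ²)/(n/σ² + 1/τ₀²) = 4.08122/(4.08122+1.77778) = 0.69657.
Posterior mean = w·x̄ + (1−w)·μ₀ = 0.69657·-0.57 + 0.30343·-2.23 = -1.074. Posterior variance = 1/(4.08122+1.77778) = 0.170678, so SD = 0.413.

Posterior mean ≈ -1.074; posterior SD ≈ 0.413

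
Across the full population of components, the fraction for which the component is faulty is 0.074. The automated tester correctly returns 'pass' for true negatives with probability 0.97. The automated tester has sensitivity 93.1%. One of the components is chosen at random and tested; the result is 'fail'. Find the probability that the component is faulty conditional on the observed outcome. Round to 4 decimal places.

Let H be the event that the component is faulty. P(H) = 0.074, so P(¬H) = 0.926. With E the 'fail' result, P(E|H) = 0.931 and P(E|¬H) = 0.03.
P(E) = 0.931·0.074 + 0.03·0.926 = 0.068894 + 0.027780 = 0.096674.
By Bayes' theorem, P(H|E) = 0.068894 / 0.096674 = 0.7126.

P(H | E) ≈ 0.7126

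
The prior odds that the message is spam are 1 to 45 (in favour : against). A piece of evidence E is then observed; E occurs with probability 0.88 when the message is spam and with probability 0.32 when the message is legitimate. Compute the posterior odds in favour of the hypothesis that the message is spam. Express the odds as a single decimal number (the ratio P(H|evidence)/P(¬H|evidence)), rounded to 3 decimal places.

Prior odds = 1/45 = 0.022222.
Likelihood ratio for E = 0.88/0.32 = 2.7500.
Posterior odds = prior odds × LR = 0.061111.

Posterior odds ≈ 0.061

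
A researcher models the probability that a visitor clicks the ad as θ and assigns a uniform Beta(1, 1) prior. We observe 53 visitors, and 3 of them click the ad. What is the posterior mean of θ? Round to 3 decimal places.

The binomial likelihood is conjugate to the Beta prior: with 3 successes and 50 failures, the posterior is Beta(1+3, 1+50) = Beta(4, 51).
E[θ | data] = 4/(4+51) = 0.073.

Posterior mean ≈ 0.073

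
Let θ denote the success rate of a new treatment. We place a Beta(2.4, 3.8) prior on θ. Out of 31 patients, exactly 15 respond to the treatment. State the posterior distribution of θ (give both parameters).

Posterior: Beta(17.4, 19.8)

Observing 15 successes and 16 failures updates Beta(2.4, 3.8) by adding the success and failure counts to the two shape parameters: α = 2.4+15 = 17.4, β = 3.8+16 = 19.8.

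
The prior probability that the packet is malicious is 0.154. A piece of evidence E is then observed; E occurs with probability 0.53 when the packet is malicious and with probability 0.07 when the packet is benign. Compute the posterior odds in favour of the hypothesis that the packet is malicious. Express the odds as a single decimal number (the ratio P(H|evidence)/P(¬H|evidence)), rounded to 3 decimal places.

Posterior odds ≈ 1.378

Prior odds = 0.154/(1−0.154) = 0.18203.
Likelihood ratio for E = 0.53/0.07 = 7.5714.
Posterior odds = prior odds × LR = 1.3783.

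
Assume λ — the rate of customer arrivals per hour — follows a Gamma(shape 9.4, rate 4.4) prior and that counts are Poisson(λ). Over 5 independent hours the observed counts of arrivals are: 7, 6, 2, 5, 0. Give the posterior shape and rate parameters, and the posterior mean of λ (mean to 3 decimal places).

Posterior: Gamma(shape=29.4, rate=9.4); mean ≈ 3.128

The Poisson likelihood adds the total count to the shape and the number of exposure periods to the rate. Here ∑xᵢ = 20 and n = 5, so shape 9.4→29.4 and rate 4.4→9.4.
Posterior mean = shape/rate = 29.4/9.4 = 3.128.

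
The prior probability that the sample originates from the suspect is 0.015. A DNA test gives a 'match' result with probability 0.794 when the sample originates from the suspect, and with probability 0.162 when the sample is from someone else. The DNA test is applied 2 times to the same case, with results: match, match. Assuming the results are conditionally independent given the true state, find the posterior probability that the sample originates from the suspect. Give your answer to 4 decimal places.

Posterior P(H) ≈ 0.2678

Let H be the event that the sample originates from the suspect; start with P(H) = 0.015. P('match'|H) = 0.794, P('match'|¬H) = 0.162.
Update on result 1 ('match'): P(H) ← 0.794·0.0150 / (0.794·0.0150 + 0.162·0.9850) = 0.011910/0.17148 = 0.0695.
Update on result 2 ('match'): P(H) ← 0.794·0.0695 / (0.794·0.0695 + 0.162·0.9305) = 0.055147/0.20590 = 0.2678.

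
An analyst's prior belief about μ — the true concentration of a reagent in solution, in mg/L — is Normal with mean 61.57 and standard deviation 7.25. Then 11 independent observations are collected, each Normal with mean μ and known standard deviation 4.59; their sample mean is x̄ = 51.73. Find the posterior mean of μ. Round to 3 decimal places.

With known σ, the Normal prior is conjugate. Weight on the data is w = (n/σ²)/(n/σ² + 1/τ₀²) = 0.522116/(0.522116+0.0190250) = 0.96484.
Posterior mean = w·x̄ + (1−w)·μ₀ = 0.96484·51.73 + 0.035157·61.57 = 52.076.

Posterior mean ≈ 52.076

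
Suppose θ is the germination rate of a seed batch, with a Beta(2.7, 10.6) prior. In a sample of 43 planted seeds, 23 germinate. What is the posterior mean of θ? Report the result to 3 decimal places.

The binomial likelihood is conjugate to the Beta prior: with 23 successes and 20 failures, the posterior is Beta(2.7+23, 10.6+20) = Beta(25.7, 30.6).
E[θ | data] = 25.7/(25.7+30.6) = 0.456.

Posterior mean ≈ 0.456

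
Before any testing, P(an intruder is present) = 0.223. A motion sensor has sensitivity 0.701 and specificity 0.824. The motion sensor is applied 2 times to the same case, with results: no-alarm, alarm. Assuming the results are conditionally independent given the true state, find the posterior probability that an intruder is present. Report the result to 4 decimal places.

Posterior P(H) ≈ 0.2932

With H the event that an intruder is present, the joint likelihood of the observed sequence is P(data|H) = 0.299·0.701 = 0.20960 and P(data|¬H) = 0.824·0.176 = 0.14502.
Bayes: P(H|data) = 0.223·0.20960 / (0.223·0.20960 + 0.777·0.14502) = 0.046741/0.15942 = 0.2932.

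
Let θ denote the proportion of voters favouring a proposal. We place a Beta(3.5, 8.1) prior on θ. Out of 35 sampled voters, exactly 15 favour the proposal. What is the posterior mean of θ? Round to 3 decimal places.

The binomial likelihood is conjugate to the Beta prior: with 15 successes and 20 failures, the posterior is Beta(3.5+15, 8.1+20) = Beta(18.5, 28.1).
Posterior mean = α/(α+β) = 18.5/46.6 = 0.397.

Posterior mean ≈ 0.397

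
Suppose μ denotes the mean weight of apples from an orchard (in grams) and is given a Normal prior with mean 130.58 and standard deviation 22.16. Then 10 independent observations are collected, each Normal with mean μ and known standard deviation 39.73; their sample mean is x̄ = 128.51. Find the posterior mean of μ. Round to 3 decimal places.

Prior precision 1/τ₀² = 1/22.16² = 0.00203639; data precision n/σ² = 10/39.73² = 0.00633524.
Posterior precision = 0.00203639 + 0.00633524 = 0.00837162.
Posterior mean = (0.00203639·130.58 + 0.00633524·128.51) / 0.00837162 = 129.014.

Posterior mean ≈ 129.014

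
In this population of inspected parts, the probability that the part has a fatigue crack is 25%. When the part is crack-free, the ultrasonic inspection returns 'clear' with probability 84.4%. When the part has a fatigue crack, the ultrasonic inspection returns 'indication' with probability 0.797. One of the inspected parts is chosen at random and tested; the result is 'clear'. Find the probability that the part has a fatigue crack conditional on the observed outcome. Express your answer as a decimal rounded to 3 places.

P(H | E) ≈ 0.074

Let H be the event that the part has a fatigue crack. P(H) = 0.25, so P(¬H) = 0.75. With E the 'clear' result, P(E|H) = 0.203 and P(E|¬H) = 0.844.
P(E) = 0.203·0.25 + 0.844·0.75 = 0.050750 + 0.63300 = 0.68375.
By Bayes' theorem, P(H|E) = 0.050750 / 0.68375 = 0.074.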